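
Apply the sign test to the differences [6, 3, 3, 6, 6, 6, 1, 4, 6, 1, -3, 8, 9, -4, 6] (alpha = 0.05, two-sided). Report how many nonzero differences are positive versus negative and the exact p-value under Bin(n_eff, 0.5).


Step 1: Discard zero differences. Original n = 15; n_eff = number of nonzero differences = 15.
Nonzero differences (with sign): +6, +3, +3, +6, +6, +6, +1, +4, +6, +1, -3, +8, +9, -4, +6
Step 2: Count signs: positive = 13, negative = 2.
Step 3: Under H0: P(positive) = 0.5, so the number of positives S ~ Bin(15, 0.5).
Step 4: Two-sided exact p-value = sum of Bin(15,0.5) probabilities at or below the observed probability = 0.007385.
Step 5: alpha = 0.05. reject H0.

n_eff = 15, pos = 13, neg = 2, p = 0.007385, reject H0.


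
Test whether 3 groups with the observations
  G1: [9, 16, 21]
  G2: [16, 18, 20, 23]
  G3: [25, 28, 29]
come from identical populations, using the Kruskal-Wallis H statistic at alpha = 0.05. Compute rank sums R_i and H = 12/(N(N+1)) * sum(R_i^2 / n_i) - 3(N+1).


Step 1: Combine all N = 10 observations and assign midranks.
sorted (value, group, rank): (9,G1,1), (16,G1,2.5), (16,G2,2.5), (18,G2,4), (20,G2,5), (21,G1,6), (23,G2,7), (25,G3,8), (28,G3,9), (29,G3,10)
Step 2: Sum ranks within each group.
R_1 = 9.5 (n_1 = 3)
R_2 = 18.5 (n_2 = 4)
R_3 = 27 (n_3 = 3)
Step 3: H = 12/(N(N+1)) * sum(R_i^2/n_i) - 3(N+1)
     = 12/(10*11) * (9.5^2/3 + 18.5^2/4 + 27^2/3) - 3*11
     = 0.109091 * 358.646 - 33
     = 6.125000.
Step 4: Ties present; correction factor C = 1 - 6/(10^3 - 10) = 0.993939. Corrected H = 6.125000 / 0.993939 = 6.162348.
Step 5: Under H0, H ~ chi^2(2); p-value = 0.045905.
Step 6: alpha = 0.05. reject H0.

H = 6.1623, df = 2, p = 0.045905, reject H0.


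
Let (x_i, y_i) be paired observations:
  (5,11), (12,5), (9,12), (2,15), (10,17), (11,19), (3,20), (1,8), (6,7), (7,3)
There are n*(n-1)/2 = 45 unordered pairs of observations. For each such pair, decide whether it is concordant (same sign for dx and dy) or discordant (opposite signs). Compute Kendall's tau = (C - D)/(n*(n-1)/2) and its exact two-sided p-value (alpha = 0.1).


Step 1: Enumerate the 45 unordered pairs (i,j) with i<j and classify each by sign(x_j-x_i) * sign(y_j-y_i).
  (1,2):dx=+7,dy=-6->D; (1,3):dx=+4,dy=+1->C; (1,4):dx=-3,dy=+4->D; (1,5):dx=+5,dy=+6->C
  (1,6):dx=+6,dy=+8->C; (1,7):dx=-2,dy=+9->D; (1,8):dx=-4,dy=-3->C; (1,9):dx=+1,dy=-4->D
  (1,10):dx=+2,dy=-8->D; (2,3):dx=-3,dy=+7->D; (2,4):dx=-10,dy=+10->D; (2,5):dx=-2,dy=+12->D
  (2,6):dx=-1,dy=+14->D; (2,7):dx=-9,dy=+15->D; (2,8):dx=-11,dy=+3->D; (2,9):dx=-6,dy=+2->D
  (2,10):dx=-5,dy=-2->C; (3,4):dx=-7,dy=+3->D; (3,5):dx=+1,dy=+5->C; (3,6):dx=+2,dy=+7->C
  (3,7):dx=-6,dy=+8->D; (3,8):dx=-8,dy=-4->C; (3,9):dx=-3,dy=-5->C; (3,10):dx=-2,dy=-9->C
  (4,5):dx=+8,dy=+2->C; (4,6):dx=+9,dy=+4->C; (4,7):dx=+1,dy=+5->C; (4,8):dx=-1,dy=-7->C
  (4,9):dx=+4,dy=-8->D; (4,10):dx=+5,dy=-12->D; (5,6):dx=+1,dy=+2->C; (5,7):dx=-7,dy=+3->D
  (5,8):dx=-9,dy=-9->C; (5,9):dx=-4,dy=-10->C; (5,10):dx=-3,dy=-14->C; (6,7):dx=-8,dy=+1->D
  (6,8):dx=-10,dy=-11->C; (6,9):dx=-5,dy=-12->C; (6,10):dx=-4,dy=-16->C; (7,8):dx=-2,dy=-12->C
  (7,9):dx=+3,dy=-13->D; (7,10):dx=+4,dy=-17->D; (8,9):dx=+5,dy=-1->D; (8,10):dx=+6,dy=-5->D
  (9,10):dx=+1,dy=-4->D
Step 2: C = 22, D = 23, total pairs = 45.
Step 3: tau = (C - D)/(n(n-1)/2) = (22 - 23)/45 = -0.022222.
Step 4: Exact two-sided p-value (enumerate n! = 3628800 permutations of y under H0): p = 1.000000.
Step 5: alpha = 0.1. fail to reject H0.

tau_b = -0.0222 (C=22, D=23), p = 1.000000, fail to reject H0.


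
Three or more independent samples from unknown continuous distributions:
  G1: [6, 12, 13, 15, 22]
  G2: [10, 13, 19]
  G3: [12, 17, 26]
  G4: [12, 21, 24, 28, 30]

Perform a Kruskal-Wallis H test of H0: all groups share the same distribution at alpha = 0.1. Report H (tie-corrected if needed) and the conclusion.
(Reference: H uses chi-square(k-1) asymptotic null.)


Step 1: Combine all N = 16 observations and assign midranks.
sorted (value, group, rank): (6,G1,1), (10,G2,2), (12,G1,4), (12,G3,4), (12,G4,4), (13,G1,6.5), (13,G2,6.5), (15,G1,8), (17,G3,9), (19,G2,10), (21,G4,11), (22,G1,12), (24,G4,13), (26,G3,14), (28,G4,15), (30,G4,16)
Step 2: Sum ranks within each group.
R_1 = 31.5 (n_1 = 5)
R_2 = 18.5 (n_2 = 3)
R_3 = 27 (n_3 = 3)
R_4 = 59 (n_4 = 5)
Step 3: H = 12/(N(N+1)) * sum(R_i^2/n_i) - 3(N+1)
     = 12/(16*17) * (31.5^2/5 + 18.5^2/3 + 27^2/3 + 59^2/5) - 3*17
     = 0.044118 * 1251.73 - 51
     = 4.223529.
Step 4: Ties present; correction factor C = 1 - 30/(16^3 - 16) = 0.992647. Corrected H = 4.223529 / 0.992647 = 4.254815.
Step 5: Under H0, H ~ chi^2(3); p-value = 0.235231.
Step 6: alpha = 0.1. fail to reject H0.

H = 4.2548, df = 3, p = 0.235231, fail to reject H0.


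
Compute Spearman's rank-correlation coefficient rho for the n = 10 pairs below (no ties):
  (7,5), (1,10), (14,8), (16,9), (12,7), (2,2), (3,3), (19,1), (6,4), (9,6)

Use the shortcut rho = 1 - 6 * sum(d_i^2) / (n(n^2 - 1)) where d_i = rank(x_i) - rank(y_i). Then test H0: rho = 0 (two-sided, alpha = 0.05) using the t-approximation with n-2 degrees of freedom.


Step 1: Rank x and y separately (midranks; no ties here).
rank(x): 7->5, 1->1, 14->8, 16->9, 12->7, 2->2, 3->3, 19->10, 6->4, 9->6
rank(y): 5->5, 10->10, 8->8, 9->9, 7->7, 2->2, 3->3, 1->1, 4->4, 6->6
Step 2: d_i = R_x(i) - R_y(i); compute d_i^2.
  (5-5)^2=0, (1-10)^2=81, (8-8)^2=0, (9-9)^2=0, (7-7)^2=0, (2-2)^2=0, (3-3)^2=0, (10-1)^2=81, (4-4)^2=0, (6-6)^2=0
sum(d^2) = 162.
Step 3: rho = 1 - 6*162 / (10*(10^2 - 1)) = 1 - 972/990 = 0.018182.
Step 4: Under H0, t = rho * sqrt((n-2)/(1-rho^2)) = 0.0514 ~ t(8).
Step 5: Two-sided p-value from the t-distribution with 8 df = 0.960240.
Step 6: alpha = 0.05. fail to reject H0.

rho = 0.0182, p = 0.960240, fail to reject H0 at alpha = 0.05.


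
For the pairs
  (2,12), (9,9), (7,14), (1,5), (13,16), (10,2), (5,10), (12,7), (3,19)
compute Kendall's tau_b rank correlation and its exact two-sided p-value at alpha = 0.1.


Step 1: Enumerate the 36 unordered pairs (i,j) with i<j and classify each by sign(x_j-x_i) * sign(y_j-y_i).
  (1,2):dx=+7,dy=-3->D; (1,3):dx=+5,dy=+2->C; (1,4):dx=-1,dy=-7->C; (1,5):dx=+11,dy=+4->C
  (1,6):dx=+8,dy=-10->D; (1,7):dx=+3,dy=-2->D; (1,8):dx=+10,dy=-5->D; (1,9):dx=+1,dy=+7->C
  (2,3):dx=-2,dy=+5->D; (2,4):dx=-8,dy=-4->C; (2,5):dx=+4,dy=+7->C; (2,6):dx=+1,dy=-7->D
  (2,7):dx=-4,dy=+1->D; (2,8):dx=+3,dy=-2->D; (2,9):dx=-6,dy=+10->D; (3,4):dx=-6,dy=-9->C
  (3,5):dx=+6,dy=+2->C; (3,6):dx=+3,dy=-12->D; (3,7):dx=-2,dy=-4->C; (3,8):dx=+5,dy=-7->D
  (3,9):dx=-4,dy=+5->D; (4,5):dx=+12,dy=+11->C; (4,6):dx=+9,dy=-3->D; (4,7):dx=+4,dy=+5->C
  (4,8):dx=+11,dy=+2->C; (4,9):dx=+2,dy=+14->C; (5,6):dx=-3,dy=-14->C; (5,7):dx=-8,dy=-6->C
  (5,8):dx=-1,dy=-9->C; (5,9):dx=-10,dy=+3->D; (6,7):dx=-5,dy=+8->D; (6,8):dx=+2,dy=+5->C
  (6,9):dx=-7,dy=+17->D; (7,8):dx=+7,dy=-3->D; (7,9):dx=-2,dy=+9->D; (8,9):dx=-9,dy=+12->D
Step 2: C = 17, D = 19, total pairs = 36.
Step 3: tau = (C - D)/(n(n-1)/2) = (17 - 19)/36 = -0.055556.
Step 4: Exact two-sided p-value (enumerate n! = 362880 permutations of y under H0): p = 0.919455.
Step 5: alpha = 0.1. fail to reject H0.

tau_b = -0.0556 (C=17, D=19), p = 0.919455, fail to reject H0.


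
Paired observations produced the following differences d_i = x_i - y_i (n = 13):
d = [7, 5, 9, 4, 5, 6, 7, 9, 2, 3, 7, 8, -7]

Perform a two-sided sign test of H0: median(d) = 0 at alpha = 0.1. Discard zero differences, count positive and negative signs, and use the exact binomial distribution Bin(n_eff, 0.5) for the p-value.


Step 1: Discard zero differences. Original n = 13; n_eff = number of nonzero differences = 13.
Nonzero differences (with sign): +7, +5, +9, +4, +5, +6, +7, +9, +2, +3, +7, +8, -7
Step 2: Count signs: positive = 12, negative = 1.
Step 3: Under H0: P(positive) = 0.5, so the number of positives S ~ Bin(13, 0.5).
Step 4: Two-sided exact p-value = sum of Bin(13,0.5) probabilities at or below the observed probability = 0.003418.
Step 5: alpha = 0.1. reject H0.

n_eff = 13, pos = 12, neg = 1, p = 0.003418, reject H0.


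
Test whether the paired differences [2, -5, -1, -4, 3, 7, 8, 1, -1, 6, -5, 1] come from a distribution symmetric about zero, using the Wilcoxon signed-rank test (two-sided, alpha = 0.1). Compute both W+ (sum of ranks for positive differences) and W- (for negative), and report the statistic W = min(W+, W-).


Step 1: Drop any zero differences (none here) and take |d_i|.
|d| = [2, 5, 1, 4, 3, 7, 8, 1, 1, 6, 5, 1]
Step 2: Midrank |d_i| (ties get averaged ranks).
ranks: |2|->5, |5|->8.5, |1|->2.5, |4|->7, |3|->6, |7|->11, |8|->12, |1|->2.5, |1|->2.5, |6|->10, |5|->8.5, |1|->2.5
Step 3: Attach original signs; sum ranks with positive sign and with negative sign.
W+ = 5 + 6 + 11 + 12 + 2.5 + 10 + 2.5 = 49
W- = 8.5 + 2.5 + 7 + 2.5 + 8.5 = 29
(Check: W+ + W- = 78 should equal n(n+1)/2 = 78.)
Step 4: Test statistic W = min(W+, W-) = 29.
Step 5: Ties in |d|, so use the tie-corrected normal approximation.
        E[W] = n(n+1)/4 = 12*13/4 = 39.
        Tie groups: |d|=1 (t=4), |d|=5 (t=2); sum(t^3 - t) = 66.
        Var[W] = n(n+1)(2n+1)/24 - sum(t^3-t)/48 = 3900/24 - 66/48 = 161.125.
        z = (W - E[W]) / sqrt(Var[W]) = (29 - 39) / 12.6935 = -0.7878.
        Two-sided p = 2*Phi(z) = 0.430811.
Step 6: alpha = 0.1. fail to reject H0.

W+ = 49, W- = 29, W = min = 29, p = 0.430811, fail to reject H0.


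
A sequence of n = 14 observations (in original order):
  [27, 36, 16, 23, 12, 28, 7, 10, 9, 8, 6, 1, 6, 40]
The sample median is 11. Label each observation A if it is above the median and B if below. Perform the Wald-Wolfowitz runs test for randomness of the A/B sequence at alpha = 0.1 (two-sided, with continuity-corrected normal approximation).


Step 1: Compute median = 11; label A = above, B = below.
Labels in order: AAAAAABBBBBBBA  (n_A = 7, n_B = 7)
Step 2: Count runs R = 3.
Step 3: Under H0 (random ordering), E[R] = 2*n_A*n_B/(n_A+n_B) + 1 = 2*7*7/14 + 1 = 8.0000.
        Var[R] = 2*n_A*n_B*(2*n_A*n_B - n_A - n_B) / ((n_A+n_B)^2 * (n_A+n_B-1)) = 8232/2548 = 3.2308.
        SD[R] = 1.7974.
Step 4: Continuity-corrected z = (R + 0.5 - E[R]) / SD[R] = (3 + 0.5 - 8.0000) / 1.7974 = -2.5036.
Step 5: Two-sided p-value via normal approximation = 2*(1 - Phi(|z|)) = 0.012295.
Step 6: alpha = 0.1. reject H0.

R = 3, z = -2.5036, p = 0.012295, reject H0.


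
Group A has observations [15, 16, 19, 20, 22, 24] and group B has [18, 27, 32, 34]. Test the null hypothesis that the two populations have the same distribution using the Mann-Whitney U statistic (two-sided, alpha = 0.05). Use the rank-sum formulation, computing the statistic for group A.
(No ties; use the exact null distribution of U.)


Step 1: Combine and sort all 10 observations; assign midranks.
sorted (value, group): (15,X), (16,X), (18,Y), (19,X), (20,X), (22,X), (24,X), (27,Y), (32,Y), (34,Y)
ranks: 15->1, 16->2, 18->3, 19->4, 20->5, 22->6, 24->7, 27->8, 32->9, 34->10
Step 2: Rank sum for X: R1 = 1 + 2 + 4 + 5 + 6 + 7 = 25.
Step 3: U_X = R1 - n1(n1+1)/2 = 25 - 6*7/2 = 25 - 21 = 4.
       U_Y = n1*n2 - U_X = 24 - 4 = 20.
Step 4: No ties, so the exact null distribution of U (based on enumerating the C(10,6) = 210 equally likely rank assignments) gives the two-sided p-value.
Step 5: p-value = 0.114286; compare to alpha = 0.05. fail to reject H0.

U_X = 4, p = 0.114286, fail to reject H0 at alpha = 0.05.


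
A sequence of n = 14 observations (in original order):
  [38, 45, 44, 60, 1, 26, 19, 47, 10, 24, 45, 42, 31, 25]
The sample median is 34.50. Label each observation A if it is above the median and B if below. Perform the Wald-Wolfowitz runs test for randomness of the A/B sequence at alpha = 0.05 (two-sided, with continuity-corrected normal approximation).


Step 1: Compute median = 34.50; label A = above, B = below.
Labels in order: AAAABBBABBAABB  (n_A = 7, n_B = 7)
Step 2: Count runs R = 6.
Step 3: Under H0 (random ordering), E[R] = 2*n_A*n_B/(n_A+n_B) + 1 = 2*7*7/14 + 1 = 8.0000.
        Var[R] = 2*n_A*n_B*(2*n_A*n_B - n_A - n_B) / ((n_A+n_B)^2 * (n_A+n_B-1)) = 8232/2548 = 3.2308.
        SD[R] = 1.7974.
Step 4: Continuity-corrected z = (R + 0.5 - E[R]) / SD[R] = (6 + 0.5 - 8.0000) / 1.7974 = -0.8345.
Step 5: Two-sided p-value via normal approximation = 2*(1 - Phi(|z|)) = 0.403986.
Step 6: alpha = 0.05. fail to reject H0.

R = 6, z = -0.8345, p = 0.403986, fail to reject H0.


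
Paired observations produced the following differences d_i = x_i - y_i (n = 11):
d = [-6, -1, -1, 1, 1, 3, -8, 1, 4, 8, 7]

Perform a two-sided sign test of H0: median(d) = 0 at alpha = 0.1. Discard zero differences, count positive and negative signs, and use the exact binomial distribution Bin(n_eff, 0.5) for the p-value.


Step 1: Discard zero differences. Original n = 11; n_eff = number of nonzero differences = 11.
Nonzero differences (with sign): -6, -1, -1, +1, +1, +3, -8, +1, +4, +8, +7
Step 2: Count signs: positive = 7, negative = 4.
Step 3: Under H0: P(positive) = 0.5, so the number of positives S ~ Bin(11, 0.5).
Step 4: Two-sided exact p-value = sum of Bin(11,0.5) probabilities at or below the observed probability = 0.548828.
Step 5: alpha = 0.1. fail to reject H0.

n_eff = 11, pos = 7, neg = 4, p = 0.548828, fail to reject H0.


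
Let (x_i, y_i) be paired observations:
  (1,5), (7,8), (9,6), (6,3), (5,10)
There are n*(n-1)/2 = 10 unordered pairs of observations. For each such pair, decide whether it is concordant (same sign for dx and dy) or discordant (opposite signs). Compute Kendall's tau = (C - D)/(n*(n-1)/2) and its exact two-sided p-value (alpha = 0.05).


Step 1: Enumerate the 10 unordered pairs (i,j) with i<j and classify each by sign(x_j-x_i) * sign(y_j-y_i).
  (1,2):dx=+6,dy=+3->C; (1,3):dx=+8,dy=+1->C; (1,4):dx=+5,dy=-2->D; (1,5):dx=+4,dy=+5->C
  (2,3):dx=+2,dy=-2->D; (2,4):dx=-1,dy=-5->C; (2,5):dx=-2,dy=+2->D; (3,4):dx=-3,dy=-3->C
  (3,5):dx=-4,dy=+4->D; (4,5):dx=-1,dy=+7->D
Step 2: C = 5, D = 5, total pairs = 10.
Step 3: tau = (C - D)/(n(n-1)/2) = (5 - 5)/10 = 0.000000.
Step 4: Exact two-sided p-value (enumerate n! = 120 permutations of y under H0): p = 1.000000.
Step 5: alpha = 0.05. fail to reject H0.

tau_b = 0.0000 (C=5, D=5), p = 1.000000, fail to reject H0.


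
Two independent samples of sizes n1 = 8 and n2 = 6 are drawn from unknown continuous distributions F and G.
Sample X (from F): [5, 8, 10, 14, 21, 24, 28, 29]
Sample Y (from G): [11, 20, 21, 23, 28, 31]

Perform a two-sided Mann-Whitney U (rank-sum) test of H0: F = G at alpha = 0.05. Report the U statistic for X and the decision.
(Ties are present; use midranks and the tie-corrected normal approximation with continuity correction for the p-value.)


Step 1: Combine and sort all 14 observations; assign midranks.
sorted (value, group): (5,X), (8,X), (10,X), (11,Y), (14,X), (20,Y), (21,X), (21,Y), (23,Y), (24,X), (28,X), (28,Y), (29,X), (31,Y)
ranks: 5->1, 8->2, 10->3, 11->4, 14->5, 20->6, 21->7.5, 21->7.5, 23->9, 24->10, 28->11.5, 28->11.5, 29->13, 31->14
Step 2: Rank sum for X: R1 = 1 + 2 + 3 + 5 + 7.5 + 10 + 11.5 + 13 = 53.
Step 3: U_X = R1 - n1(n1+1)/2 = 53 - 8*9/2 = 53 - 36 = 17.
       U_Y = n1*n2 - U_X = 48 - 17 = 31.
Step 4: Ties are present, so use the tie-corrected normal approximation (with continuity correction) for the p-value.
Step 5: p-value = 0.400350; compare to alpha = 0.05. fail to reject H0.

U_X = 17, p = 0.400350, fail to reject H0 at alpha = 0.05.


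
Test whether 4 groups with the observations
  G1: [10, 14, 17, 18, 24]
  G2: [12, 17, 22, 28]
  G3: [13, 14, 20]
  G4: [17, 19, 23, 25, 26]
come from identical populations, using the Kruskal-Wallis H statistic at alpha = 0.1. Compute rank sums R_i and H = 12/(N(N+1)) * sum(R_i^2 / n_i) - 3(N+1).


Step 1: Combine all N = 17 observations and assign midranks.
sorted (value, group, rank): (10,G1,1), (12,G2,2), (13,G3,3), (14,G1,4.5), (14,G3,4.5), (17,G1,7), (17,G2,7), (17,G4,7), (18,G1,9), (19,G4,10), (20,G3,11), (22,G2,12), (23,G4,13), (24,G1,14), (25,G4,15), (26,G4,16), (28,G2,17)
Step 2: Sum ranks within each group.
R_1 = 35.5 (n_1 = 5)
R_2 = 38 (n_2 = 4)
R_3 = 18.5 (n_3 = 3)
R_4 = 61 (n_4 = 5)
Step 3: H = 12/(N(N+1)) * sum(R_i^2/n_i) - 3(N+1)
     = 12/(17*18) * (35.5^2/5 + 38^2/4 + 18.5^2/3 + 61^2/5) - 3*18
     = 0.039216 * 1471.33 - 54
     = 3.699346.
Step 4: Ties present; correction factor C = 1 - 30/(17^3 - 17) = 0.993873. Corrected H = 3.699346 / 0.993873 = 3.722154.
Step 5: Under H0, H ~ chi^2(3); p-value = 0.293072.
Step 6: alpha = 0.1. fail to reject H0.

H = 3.7222, df = 3, p = 0.293072, fail to reject H0.


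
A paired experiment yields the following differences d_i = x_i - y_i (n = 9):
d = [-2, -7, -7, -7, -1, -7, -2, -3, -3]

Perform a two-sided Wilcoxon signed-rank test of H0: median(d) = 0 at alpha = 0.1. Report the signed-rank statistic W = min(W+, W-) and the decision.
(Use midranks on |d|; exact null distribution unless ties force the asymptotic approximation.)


Step 1: Drop any zero differences (none here) and take |d_i|.
|d| = [2, 7, 7, 7, 1, 7, 2, 3, 3]
Step 2: Midrank |d_i| (ties get averaged ranks).
ranks: |2|->2.5, |7|->7.5, |7|->7.5, |7|->7.5, |1|->1, |7|->7.5, |2|->2.5, |3|->4.5, |3|->4.5
Step 3: Attach original signs; sum ranks with positive sign and with negative sign.
W+ = 0 = 0
W- = 2.5 + 7.5 + 7.5 + 7.5 + 1 + 7.5 + 2.5 + 4.5 + 4.5 = 45
(Check: W+ + W- = 45 should equal n(n+1)/2 = 45.)
Step 4: Test statistic W = min(W+, W-) = 0.
Step 5: Ties in |d|, so use the tie-corrected normal approximation.
        E[W] = n(n+1)/4 = 9*10/4 = 22.5.
        Tie groups: |d|=2 (t=2), |d|=3 (t=2), |d|=7 (t=4); sum(t^3 - t) = 72.
        Var[W] = n(n+1)(2n+1)/24 - sum(t^3-t)/48 = 1710/24 - 72/48 = 69.75.
        z = (W - E[W]) / sqrt(Var[W]) = (0 - 22.5) / 8.3516 = -2.6941.
        Two-sided p = 2*Phi(z) = 0.007058.
Step 6: alpha = 0.1. reject H0.

W+ = 0, W- = 45, W = min = 0, p = 0.007058, reject H0.


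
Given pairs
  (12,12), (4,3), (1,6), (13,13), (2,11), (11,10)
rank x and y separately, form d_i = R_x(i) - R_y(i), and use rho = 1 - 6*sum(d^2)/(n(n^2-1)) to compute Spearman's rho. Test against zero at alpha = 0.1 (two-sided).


Step 1: Rank x and y separately (midranks; no ties here).
rank(x): 12->5, 4->3, 1->1, 13->6, 2->2, 11->4
rank(y): 12->5, 3->1, 6->2, 13->6, 11->4, 10->3
Step 2: d_i = R_x(i) - R_y(i); compute d_i^2.
  (5-5)^2=0, (3-1)^2=4, (1-2)^2=1, (6-6)^2=0, (2-4)^2=4, (4-3)^2=1
sum(d^2) = 10.
Step 3: rho = 1 - 6*10 / (6*(6^2 - 1)) = 1 - 60/210 = 0.714286.
Step 4: Under H0, t = rho * sqrt((n-2)/(1-rho^2)) = 2.0412 ~ t(4).
Step 5: Two-sided p-value from the t-distribution with 4 df = 0.110787.
Step 6: alpha = 0.1. fail to reject H0.

rho = 0.7143, p = 0.110787, fail to reject H0 at alpha = 0.1.


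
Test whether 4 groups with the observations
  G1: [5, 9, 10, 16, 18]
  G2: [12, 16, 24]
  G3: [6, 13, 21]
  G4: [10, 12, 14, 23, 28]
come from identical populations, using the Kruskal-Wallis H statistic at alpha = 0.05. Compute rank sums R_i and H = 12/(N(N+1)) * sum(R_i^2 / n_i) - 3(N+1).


Step 1: Combine all N = 16 observations and assign midranks.
sorted (value, group, rank): (5,G1,1), (6,G3,2), (9,G1,3), (10,G1,4.5), (10,G4,4.5), (12,G2,6.5), (12,G4,6.5), (13,G3,8), (14,G4,9), (16,G1,10.5), (16,G2,10.5), (18,G1,12), (21,G3,13), (23,G4,14), (24,G2,15), (28,G4,16)
Step 2: Sum ranks within each group.
R_1 = 31 (n_1 = 5)
R_2 = 32 (n_2 = 3)
R_3 = 23 (n_3 = 3)
R_4 = 50 (n_4 = 5)
Step 3: H = 12/(N(N+1)) * sum(R_i^2/n_i) - 3(N+1)
     = 12/(16*17) * (31^2/5 + 32^2/3 + 23^2/3 + 50^2/5) - 3*17
     = 0.044118 * 1209.87 - 51
     = 2.376471.
Step 4: Ties present; correction factor C = 1 - 18/(16^3 - 16) = 0.995588. Corrected H = 2.376471 / 0.995588 = 2.387001.
Step 5: Under H0, H ~ chi^2(3); p-value = 0.496059.
Step 6: alpha = 0.05. fail to reject H0.

H = 2.3870, df = 3, p = 0.496059, fail to reject H0.


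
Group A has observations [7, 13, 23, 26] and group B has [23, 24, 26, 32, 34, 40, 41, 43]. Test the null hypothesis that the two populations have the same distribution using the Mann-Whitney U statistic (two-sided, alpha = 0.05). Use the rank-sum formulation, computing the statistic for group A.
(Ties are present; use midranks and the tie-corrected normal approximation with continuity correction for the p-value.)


Step 1: Combine and sort all 12 observations; assign midranks.
sorted (value, group): (7,X), (13,X), (23,X), (23,Y), (24,Y), (26,X), (26,Y), (32,Y), (34,Y), (40,Y), (41,Y), (43,Y)
ranks: 7->1, 13->2, 23->3.5, 23->3.5, 24->5, 26->6.5, 26->6.5, 32->8, 34->9, 40->10, 41->11, 43->12
Step 2: Rank sum for X: R1 = 1 + 2 + 3.5 + 6.5 = 13.
Step 3: U_X = R1 - n1(n1+1)/2 = 13 - 4*5/2 = 13 - 10 = 3.
       U_Y = n1*n2 - U_X = 32 - 3 = 29.
Step 4: Ties are present, so use the tie-corrected normal approximation (with continuity correction) for the p-value.
Step 5: p-value = 0.033132; compare to alpha = 0.05. reject H0.

U_X = 3, p = 0.033132, reject H0 at alpha = 0.05.


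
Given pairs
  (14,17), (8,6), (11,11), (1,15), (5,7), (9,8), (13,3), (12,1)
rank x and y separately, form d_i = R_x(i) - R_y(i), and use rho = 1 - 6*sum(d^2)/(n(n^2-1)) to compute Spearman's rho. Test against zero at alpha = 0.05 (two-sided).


Step 1: Rank x and y separately (midranks; no ties here).
rank(x): 14->8, 8->3, 11->5, 1->1, 5->2, 9->4, 13->7, 12->6
rank(y): 17->8, 6->3, 11->6, 15->7, 7->4, 8->5, 3->2, 1->1
Step 2: d_i = R_x(i) - R_y(i); compute d_i^2.
  (8-8)^2=0, (3-3)^2=0, (5-6)^2=1, (1-7)^2=36, (2-4)^2=4, (4-5)^2=1, (7-2)^2=25, (6-1)^2=25
sum(d^2) = 92.
Step 3: rho = 1 - 6*92 / (8*(8^2 - 1)) = 1 - 552/504 = -0.095238.
Step 4: Under H0, t = rho * sqrt((n-2)/(1-rho^2)) = -0.2343 ~ t(6).
Step 5: Two-sided p-value from the t-distribution with 6 df = 0.822505.
Step 6: alpha = 0.05. fail to reject H0.

rho = -0.0952, p = 0.822505, fail to reject H0 at alpha = 0.05.


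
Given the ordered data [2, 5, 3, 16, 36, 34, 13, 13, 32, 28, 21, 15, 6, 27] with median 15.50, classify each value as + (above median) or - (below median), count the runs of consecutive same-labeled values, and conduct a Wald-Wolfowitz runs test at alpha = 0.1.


Step 1: Compute median = 15.50; label A = above, B = below.
Labels in order: BBBAAABBAAABBA  (n_A = 7, n_B = 7)
Step 2: Count runs R = 6.
Step 3: Under H0 (random ordering), E[R] = 2*n_A*n_B/(n_A+n_B) + 1 = 2*7*7/14 + 1 = 8.0000.
        Var[R] = 2*n_A*n_B*(2*n_A*n_B - n_A - n_B) / ((n_A+n_B)^2 * (n_A+n_B-1)) = 8232/2548 = 3.2308.
        SD[R] = 1.7974.
Step 4: Continuity-corrected z = (R + 0.5 - E[R]) / SD[R] = (6 + 0.5 - 8.0000) / 1.7974 = -0.8345.
Step 5: Two-sided p-value via normal approximation = 2*(1 - Phi(|z|)) = 0.403986.
Step 6: alpha = 0.1. fail to reject H0.

R = 6, z = -0.8345, p = 0.403986, fail to reject H0.


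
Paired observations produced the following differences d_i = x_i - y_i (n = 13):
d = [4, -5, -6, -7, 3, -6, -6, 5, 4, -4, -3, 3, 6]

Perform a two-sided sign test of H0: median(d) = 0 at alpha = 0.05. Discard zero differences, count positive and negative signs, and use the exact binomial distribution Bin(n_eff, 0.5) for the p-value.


Step 1: Discard zero differences. Original n = 13; n_eff = number of nonzero differences = 13.
Nonzero differences (with sign): +4, -5, -6, -7, +3, -6, -6, +5, +4, -4, -3, +3, +6
Step 2: Count signs: positive = 6, negative = 7.
Step 3: Under H0: P(positive) = 0.5, so the number of positives S ~ Bin(13, 0.5).
Step 4: Two-sided exact p-value = sum of Bin(13,0.5) probabilities at or below the observed probability = 1.000000.
Step 5: alpha = 0.05. fail to reject H0.

n_eff = 13, pos = 6, neg = 7, p = 1.000000, fail to reject H0.


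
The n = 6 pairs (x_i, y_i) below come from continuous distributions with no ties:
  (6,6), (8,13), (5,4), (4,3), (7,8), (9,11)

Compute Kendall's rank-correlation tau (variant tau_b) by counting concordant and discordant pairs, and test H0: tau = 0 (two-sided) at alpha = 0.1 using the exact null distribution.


Step 1: Enumerate the 15 unordered pairs (i,j) with i<j and classify each by sign(x_j-x_i) * sign(y_j-y_i).
  (1,2):dx=+2,dy=+7->C; (1,3):dx=-1,dy=-2->C; (1,4):dx=-2,dy=-3->C; (1,5):dx=+1,dy=+2->C
  (1,6):dx=+3,dy=+5->C; (2,3):dx=-3,dy=-9->C; (2,4):dx=-4,dy=-10->C; (2,5):dx=-1,dy=-5->C
  (2,6):dx=+1,dy=-2->D; (3,4):dx=-1,dy=-1->C; (3,5):dx=+2,dy=+4->C; (3,6):dx=+4,dy=+7->C
  (4,5):dx=+3,dy=+5->C; (4,6):dx=+5,dy=+8->C; (5,6):dx=+2,dy=+3->C
Step 2: C = 14, D = 1, total pairs = 15.
Step 3: tau = (C - D)/(n(n-1)/2) = (14 - 1)/15 = 0.866667.
Step 4: Exact two-sided p-value (enumerate n! = 720 permutations of y under H0): p = 0.016667.
Step 5: alpha = 0.1. reject H0.

tau_b = 0.8667 (C=14, D=1), p = 0.016667, reject H0.


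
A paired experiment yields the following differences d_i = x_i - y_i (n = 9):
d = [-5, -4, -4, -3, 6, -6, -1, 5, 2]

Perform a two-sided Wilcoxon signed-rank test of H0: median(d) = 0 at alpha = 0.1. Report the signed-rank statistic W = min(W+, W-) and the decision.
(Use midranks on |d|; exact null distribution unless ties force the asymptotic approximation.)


Step 1: Drop any zero differences (none here) and take |d_i|.
|d| = [5, 4, 4, 3, 6, 6, 1, 5, 2]
Step 2: Midrank |d_i| (ties get averaged ranks).
ranks: |5|->6.5, |4|->4.5, |4|->4.5, |3|->3, |6|->8.5, |6|->8.5, |1|->1, |5|->6.5, |2|->2
Step 3: Attach original signs; sum ranks with positive sign and with negative sign.
W+ = 8.5 + 6.5 + 2 = 17
W- = 6.5 + 4.5 + 4.5 + 3 + 8.5 + 1 = 28
(Check: W+ + W- = 45 should equal n(n+1)/2 = 45.)
Step 4: Test statistic W = min(W+, W-) = 17.
Step 5: Ties in |d|, so use the tie-corrected normal approximation.
        E[W] = n(n+1)/4 = 9*10/4 = 22.5.
        Tie groups: |d|=4 (t=2), |d|=5 (t=2), |d|=6 (t=2); sum(t^3 - t) = 18.
        Var[W] = n(n+1)(2n+1)/24 - sum(t^3-t)/48 = 1710/24 - 18/48 = 70.875.
        z = (W - E[W]) / sqrt(Var[W]) = (17 - 22.5) / 8.4187 = -0.6533.
        Two-sided p = 2*Phi(z) = 0.513560.
Step 6: alpha = 0.1. fail to reject H0.

W+ = 17, W- = 28, W = min = 17, p = 0.513560, fail to reject H0.


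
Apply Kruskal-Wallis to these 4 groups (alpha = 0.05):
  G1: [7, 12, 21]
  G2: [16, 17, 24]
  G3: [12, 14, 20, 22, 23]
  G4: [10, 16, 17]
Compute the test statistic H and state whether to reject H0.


Step 1: Combine all N = 14 observations and assign midranks.
sorted (value, group, rank): (7,G1,1), (10,G4,2), (12,G1,3.5), (12,G3,3.5), (14,G3,5), (16,G2,6.5), (16,G4,6.5), (17,G2,8.5), (17,G4,8.5), (20,G3,10), (21,G1,11), (22,G3,12), (23,G3,13), (24,G2,14)
Step 2: Sum ranks within each group.
R_1 = 15.5 (n_1 = 3)
R_2 = 29 (n_2 = 3)
R_3 = 43.5 (n_3 = 5)
R_4 = 17 (n_4 = 3)
Step 3: H = 12/(N(N+1)) * sum(R_i^2/n_i) - 3(N+1)
     = 12/(14*15) * (15.5^2/3 + 29^2/3 + 43.5^2/5 + 17^2/3) - 3*15
     = 0.057143 * 835.2 - 45
     = 2.725714.
Step 4: Ties present; correction factor C = 1 - 18/(14^3 - 14) = 0.993407. Corrected H = 2.725714 / 0.993407 = 2.743805.
Step 5: Under H0, H ~ chi^2(3); p-value = 0.432834.
Step 6: alpha = 0.05. fail to reject H0.

H = 2.7438, df = 3, p = 0.432834, fail to reject H0.


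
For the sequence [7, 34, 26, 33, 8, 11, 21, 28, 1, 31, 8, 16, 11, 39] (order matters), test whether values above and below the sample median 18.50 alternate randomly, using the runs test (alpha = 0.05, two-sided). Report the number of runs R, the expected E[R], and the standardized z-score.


Step 1: Compute median = 18.50; label A = above, B = below.
Labels in order: BAAABBAABABBBA  (n_A = 7, n_B = 7)
Step 2: Count runs R = 8.
Step 3: Under H0 (random ordering), E[R] = 2*n_A*n_B/(n_A+n_B) + 1 = 2*7*7/14 + 1 = 8.0000.
        Var[R] = 2*n_A*n_B*(2*n_A*n_B - n_A - n_B) / ((n_A+n_B)^2 * (n_A+n_B-1)) = 8232/2548 = 3.2308.
        SD[R] = 1.7974.
Step 4: R = E[R], so z = 0 with no continuity correction.
Step 5: Two-sided p-value via normal approximation = 2*(1 - Phi(|z|)) = 1.000000.
Step 6: alpha = 0.05. fail to reject H0.

R = 8, z = 0.0000, p = 1.000000, fail to reject H0.


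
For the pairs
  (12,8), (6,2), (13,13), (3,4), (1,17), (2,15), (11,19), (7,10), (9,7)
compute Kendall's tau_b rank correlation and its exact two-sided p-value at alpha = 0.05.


Step 1: Enumerate the 36 unordered pairs (i,j) with i<j and classify each by sign(x_j-x_i) * sign(y_j-y_i).
  (1,2):dx=-6,dy=-6->C; (1,3):dx=+1,dy=+5->C; (1,4):dx=-9,dy=-4->C; (1,5):dx=-11,dy=+9->D
  (1,6):dx=-10,dy=+7->D; (1,7):dx=-1,dy=+11->D; (1,8):dx=-5,dy=+2->D; (1,9):dx=-3,dy=-1->C
  (2,3):dx=+7,dy=+11->C; (2,4):dx=-3,dy=+2->D; (2,5):dx=-5,dy=+15->D; (2,6):dx=-4,dy=+13->D
  (2,7):dx=+5,dy=+17->C; (2,8):dx=+1,dy=+8->C; (2,9):dx=+3,dy=+5->C; (3,4):dx=-10,dy=-9->C
  (3,5):dx=-12,dy=+4->D; (3,6):dx=-11,dy=+2->D; (3,7):dx=-2,dy=+6->D; (3,8):dx=-6,dy=-3->C
  (3,9):dx=-4,dy=-6->C; (4,5):dx=-2,dy=+13->D; (4,6):dx=-1,dy=+11->D; (4,7):dx=+8,dy=+15->C
  (4,8):dx=+4,dy=+6->C; (4,9):dx=+6,dy=+3->C; (5,6):dx=+1,dy=-2->D; (5,7):dx=+10,dy=+2->C
  (5,8):dx=+6,dy=-7->D; (5,9):dx=+8,dy=-10->D; (6,7):dx=+9,dy=+4->C; (6,8):dx=+5,dy=-5->D
  (6,9):dx=+7,dy=-8->D; (7,8):dx=-4,dy=-9->C; (7,9):dx=-2,dy=-12->C; (8,9):dx=+2,dy=-3->D
Step 2: C = 18, D = 18, total pairs = 36.
Step 3: tau = (C - D)/(n(n-1)/2) = (18 - 18)/36 = 0.000000.
Step 4: Exact two-sided p-value (enumerate n! = 362880 permutations of y under H0): p = 1.000000.
Step 5: alpha = 0.05. fail to reject H0.

tau_b = 0.0000 (C=18, D=18), p = 1.000000, fail to reject H0.


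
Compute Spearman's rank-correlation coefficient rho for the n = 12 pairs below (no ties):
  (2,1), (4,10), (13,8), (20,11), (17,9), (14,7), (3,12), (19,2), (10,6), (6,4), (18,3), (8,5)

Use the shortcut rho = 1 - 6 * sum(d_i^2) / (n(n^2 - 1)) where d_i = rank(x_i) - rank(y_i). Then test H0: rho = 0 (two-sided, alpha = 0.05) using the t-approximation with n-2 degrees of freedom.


Step 1: Rank x and y separately (midranks; no ties here).
rank(x): 2->1, 4->3, 13->7, 20->12, 17->9, 14->8, 3->2, 19->11, 10->6, 6->4, 18->10, 8->5
rank(y): 1->1, 10->10, 8->8, 11->11, 9->9, 7->7, 12->12, 2->2, 6->6, 4->4, 3->3, 5->5
Step 2: d_i = R_x(i) - R_y(i); compute d_i^2.
  (1-1)^2=0, (3-10)^2=49, (7-8)^2=1, (12-11)^2=1, (9-9)^2=0, (8-7)^2=1, (2-12)^2=100, (11-2)^2=81, (6-6)^2=0, (4-4)^2=0, (10-3)^2=49, (5-5)^2=0
sum(d^2) = 282.
Step 3: rho = 1 - 6*282 / (12*(12^2 - 1)) = 1 - 1692/1716 = 0.013986.
Step 4: Under H0, t = rho * sqrt((n-2)/(1-rho^2)) = 0.0442 ~ t(10).
Step 5: Two-sided p-value from the t-distribution with 10 df = 0.965590.
Step 6: alpha = 0.05. fail to reject H0.

rho = 0.0140, p = 0.965590, fail to reject H0 at alpha = 0.05.


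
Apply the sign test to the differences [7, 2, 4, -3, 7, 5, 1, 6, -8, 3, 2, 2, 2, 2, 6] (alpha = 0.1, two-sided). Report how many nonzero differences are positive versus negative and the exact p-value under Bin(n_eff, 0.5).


Step 1: Discard zero differences. Original n = 15; n_eff = number of nonzero differences = 15.
Nonzero differences (with sign): +7, +2, +4, -3, +7, +5, +1, +6, -8, +3, +2, +2, +2, +2, +6
Step 2: Count signs: positive = 13, negative = 2.
Step 3: Under H0: P(positive) = 0.5, so the number of positives S ~ Bin(15, 0.5).
Step 4: Two-sided exact p-value = sum of Bin(15,0.5) probabilities at or below the observed probability = 0.007385.
Step 5: alpha = 0.1. reject H0.

n_eff = 15, pos = 13, neg = 2, p = 0.007385, reject H0.


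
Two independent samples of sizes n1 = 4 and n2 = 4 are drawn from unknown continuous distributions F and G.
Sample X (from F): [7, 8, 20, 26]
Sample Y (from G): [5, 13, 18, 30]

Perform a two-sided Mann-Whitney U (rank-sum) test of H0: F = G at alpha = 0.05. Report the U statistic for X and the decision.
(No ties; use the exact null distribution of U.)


Step 1: Combine and sort all 8 observations; assign midranks.
sorted (value, group): (5,Y), (7,X), (8,X), (13,Y), (18,Y), (20,X), (26,X), (30,Y)
ranks: 5->1, 7->2, 8->3, 13->4, 18->5, 20->6, 26->7, 30->8
Step 2: Rank sum for X: R1 = 2 + 3 + 6 + 7 = 18.
Step 3: U_X = R1 - n1(n1+1)/2 = 18 - 4*5/2 = 18 - 10 = 8.
       U_Y = n1*n2 - U_X = 16 - 8 = 8.
Step 4: No ties, so the exact null distribution of U (based on enumerating the C(8,4) = 70 equally likely rank assignments) gives the two-sided p-value.
Step 5: p-value = 1.000000; compare to alpha = 0.05. fail to reject H0.

U_X = 8, p = 1.000000, fail to reject H0 at alpha = 0.05.


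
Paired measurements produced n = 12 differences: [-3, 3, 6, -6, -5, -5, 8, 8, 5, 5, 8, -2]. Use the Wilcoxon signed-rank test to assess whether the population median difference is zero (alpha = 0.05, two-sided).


Step 1: Drop any zero differences (none here) and take |d_i|.
|d| = [3, 3, 6, 6, 5, 5, 8, 8, 5, 5, 8, 2]
Step 2: Midrank |d_i| (ties get averaged ranks).
ranks: |3|->2.5, |3|->2.5, |6|->8.5, |6|->8.5, |5|->5.5, |5|->5.5, |8|->11, |8|->11, |5|->5.5, |5|->5.5, |8|->11, |2|->1
Step 3: Attach original signs; sum ranks with positive sign and with negative sign.
W+ = 2.5 + 8.5 + 11 + 11 + 5.5 + 5.5 + 11 = 55
W- = 2.5 + 8.5 + 5.5 + 5.5 + 1 = 23
(Check: W+ + W- = 78 should equal n(n+1)/2 = 78.)
Step 4: Test statistic W = min(W+, W-) = 23.
Step 5: Ties in |d|, so use the tie-corrected normal approximation.
        E[W] = n(n+1)/4 = 12*13/4 = 39.
        Tie groups: |d|=3 (t=2), |d|=5 (t=4), |d|=6 (t=2), |d|=8 (t=3); sum(t^3 - t) = 96.
        Var[W] = n(n+1)(2n+1)/24 - sum(t^3-t)/48 = 3900/24 - 96/48 = 160.5.
        z = (W - E[W]) / sqrt(Var[W]) = (23 - 39) / 12.6689 = -1.2629.
        Two-sided p = 2*Phi(z) = 0.206611.
Step 6: alpha = 0.05. fail to reject H0.

W+ = 55, W- = 23, W = min = 23, p = 0.206611, fail to reject H0.


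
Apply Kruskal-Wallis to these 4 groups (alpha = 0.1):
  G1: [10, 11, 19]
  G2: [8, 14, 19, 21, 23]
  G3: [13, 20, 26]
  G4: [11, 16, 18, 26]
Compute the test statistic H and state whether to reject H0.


Step 1: Combine all N = 15 observations and assign midranks.
sorted (value, group, rank): (8,G2,1), (10,G1,2), (11,G1,3.5), (11,G4,3.5), (13,G3,5), (14,G2,6), (16,G4,7), (18,G4,8), (19,G1,9.5), (19,G2,9.5), (20,G3,11), (21,G2,12), (23,G2,13), (26,G3,14.5), (26,G4,14.5)
Step 2: Sum ranks within each group.
R_1 = 15 (n_1 = 3)
R_2 = 41.5 (n_2 = 5)
R_3 = 30.5 (n_3 = 3)
R_4 = 33 (n_4 = 4)
Step 3: H = 12/(N(N+1)) * sum(R_i^2/n_i) - 3(N+1)
     = 12/(15*16) * (15^2/3 + 41.5^2/5 + 30.5^2/3 + 33^2/4) - 3*16
     = 0.050000 * 1001.78 - 48
     = 2.089167.
Step 4: Ties present; correction factor C = 1 - 18/(15^3 - 15) = 0.994643. Corrected H = 2.089167 / 0.994643 = 2.100419.
Step 5: Under H0, H ~ chi^2(3); p-value = 0.551828.
Step 6: alpha = 0.1. fail to reject H0.

H = 2.1004, df = 3, p = 0.551828, fail to reject H0.


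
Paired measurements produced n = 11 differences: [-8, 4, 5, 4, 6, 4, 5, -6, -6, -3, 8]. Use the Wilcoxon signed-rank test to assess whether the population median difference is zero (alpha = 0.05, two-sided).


Step 1: Drop any zero differences (none here) and take |d_i|.
|d| = [8, 4, 5, 4, 6, 4, 5, 6, 6, 3, 8]
Step 2: Midrank |d_i| (ties get averaged ranks).
ranks: |8|->10.5, |4|->3, |5|->5.5, |4|->3, |6|->8, |4|->3, |5|->5.5, |6|->8, |6|->8, |3|->1, |8|->10.5
Step 3: Attach original signs; sum ranks with positive sign and with negative sign.
W+ = 3 + 5.5 + 3 + 8 + 3 + 5.5 + 10.5 = 38.5
W- = 10.5 + 8 + 8 + 1 = 27.5
(Check: W+ + W- = 66 should equal n(n+1)/2 = 66.)
Step 4: Test statistic W = min(W+, W-) = 27.5.
Step 5: Ties in |d|, so use the tie-corrected normal approximation.
        E[W] = n(n+1)/4 = 11*12/4 = 33.
        Tie groups: |d|=4 (t=3), |d|=5 (t=2), |d|=6 (t=3), |d|=8 (t=2); sum(t^3 - t) = 60.
        Var[W] = n(n+1)(2n+1)/24 - sum(t^3-t)/48 = 3036/24 - 60/48 = 125.25.
        z = (W - E[W]) / sqrt(Var[W]) = (27.5 - 33) / 11.1915 = -0.4914.
        Two-sided p = 2*Phi(z) = 0.623113.
Step 6: alpha = 0.05. fail to reject H0.

W+ = 38.5, W- = 27.5, W = min = 27.5, p = 0.623113, fail to reject H0.


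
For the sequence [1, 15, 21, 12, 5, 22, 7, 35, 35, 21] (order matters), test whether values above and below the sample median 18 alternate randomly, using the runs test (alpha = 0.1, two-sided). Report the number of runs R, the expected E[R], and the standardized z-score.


Step 1: Compute median = 18; label A = above, B = below.
Labels in order: BBABBABAAA  (n_A = 5, n_B = 5)
Step 2: Count runs R = 6.
Step 3: Under H0 (random ordering), E[R] = 2*n_A*n_B/(n_A+n_B) + 1 = 2*5*5/10 + 1 = 6.0000.
        Var[R] = 2*n_A*n_B*(2*n_A*n_B - n_A - n_B) / ((n_A+n_B)^2 * (n_A+n_B-1)) = 2000/900 = 2.2222.
        SD[R] = 1.4907.
Step 4: R = E[R], so z = 0 with no continuity correction.
Step 5: Two-sided p-value via normal approximation = 2*(1 - Phi(|z|)) = 1.000000.
Step 6: alpha = 0.1. fail to reject H0.

R = 6, z = 0.0000, p = 1.000000, fail to reject H0.


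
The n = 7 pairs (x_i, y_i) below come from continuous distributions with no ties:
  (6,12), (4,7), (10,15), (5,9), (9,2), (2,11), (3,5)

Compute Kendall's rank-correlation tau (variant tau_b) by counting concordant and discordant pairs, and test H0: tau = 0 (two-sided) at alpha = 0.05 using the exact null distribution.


Step 1: Enumerate the 21 unordered pairs (i,j) with i<j and classify each by sign(x_j-x_i) * sign(y_j-y_i).
  (1,2):dx=-2,dy=-5->C; (1,3):dx=+4,dy=+3->C; (1,4):dx=-1,dy=-3->C; (1,5):dx=+3,dy=-10->D
  (1,6):dx=-4,dy=-1->C; (1,7):dx=-3,dy=-7->C; (2,3):dx=+6,dy=+8->C; (2,4):dx=+1,dy=+2->C
  (2,5):dx=+5,dy=-5->D; (2,6):dx=-2,dy=+4->D; (2,7):dx=-1,dy=-2->C; (3,4):dx=-5,dy=-6->C
  (3,5):dx=-1,dy=-13->C; (3,6):dx=-8,dy=-4->C; (3,7):dx=-7,dy=-10->C; (4,5):dx=+4,dy=-7->D
  (4,6):dx=-3,dy=+2->D; (4,7):dx=-2,dy=-4->C; (5,6):dx=-7,dy=+9->D; (5,7):dx=-6,dy=+3->D
  (6,7):dx=+1,dy=-6->D
Step 2: C = 13, D = 8, total pairs = 21.
Step 3: tau = (C - D)/(n(n-1)/2) = (13 - 8)/21 = 0.238095.
Step 4: Exact two-sided p-value (enumerate n! = 5040 permutations of y under H0): p = 0.561905.
Step 5: alpha = 0.05. fail to reject H0.

tau_b = 0.2381 (C=13, D=8), p = 0.561905, fail to reject H0.


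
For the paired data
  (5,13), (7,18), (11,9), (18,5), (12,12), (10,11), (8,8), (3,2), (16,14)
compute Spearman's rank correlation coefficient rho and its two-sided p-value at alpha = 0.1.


Step 1: Rank x and y separately (midranks; no ties here).
rank(x): 5->2, 7->3, 11->6, 18->9, 12->7, 10->5, 8->4, 3->1, 16->8
rank(y): 13->7, 18->9, 9->4, 5->2, 12->6, 11->5, 8->3, 2->1, 14->8
Step 2: d_i = R_x(i) - R_y(i); compute d_i^2.
  (2-7)^2=25, (3-9)^2=36, (6-4)^2=4, (9-2)^2=49, (7-6)^2=1, (5-5)^2=0, (4-3)^2=1, (1-1)^2=0, (8-8)^2=0
sum(d^2) = 116.
Step 3: rho = 1 - 6*116 / (9*(9^2 - 1)) = 1 - 696/720 = 0.033333.
Step 4: Under H0, t = rho * sqrt((n-2)/(1-rho^2)) = 0.0882 ~ t(7).
Step 5: Two-sided p-value from the t-distribution with 7 df = 0.932157.
Step 6: alpha = 0.1. fail to reject H0.

rho = 0.0333, p = 0.932157, fail to reject H0 at alpha = 0.1.


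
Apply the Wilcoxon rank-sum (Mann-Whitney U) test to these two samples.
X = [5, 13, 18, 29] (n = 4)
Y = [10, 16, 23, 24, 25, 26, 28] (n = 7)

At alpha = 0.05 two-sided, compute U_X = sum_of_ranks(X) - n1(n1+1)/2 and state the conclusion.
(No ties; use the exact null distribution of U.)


Step 1: Combine and sort all 11 observations; assign midranks.
sorted (value, group): (5,X), (10,Y), (13,X), (16,Y), (18,X), (23,Y), (24,Y), (25,Y), (26,Y), (28,Y), (29,X)
ranks: 5->1, 10->2, 13->3, 16->4, 18->5, 23->6, 24->7, 25->8, 26->9, 28->10, 29->11
Step 2: Rank sum for X: R1 = 1 + 3 + 5 + 11 = 20.
Step 3: U_X = R1 - n1(n1+1)/2 = 20 - 4*5/2 = 20 - 10 = 10.
       U_Y = n1*n2 - U_X = 28 - 10 = 18.
Step 4: No ties, so the exact null distribution of U (based on enumerating the C(11,4) = 330 equally likely rank assignments) gives the two-sided p-value.
Step 5: p-value = 0.527273; compare to alpha = 0.05. fail to reject H0.

U_X = 10, p = 0.527273, fail to reject H0 at alpha = 0.05.


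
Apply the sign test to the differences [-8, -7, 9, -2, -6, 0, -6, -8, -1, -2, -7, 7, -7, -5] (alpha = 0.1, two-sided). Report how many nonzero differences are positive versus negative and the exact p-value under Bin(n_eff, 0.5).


Step 1: Discard zero differences. Original n = 14; n_eff = number of nonzero differences = 13.
Nonzero differences (with sign): -8, -7, +9, -2, -6, -6, -8, -1, -2, -7, +7, -7, -5
Step 2: Count signs: positive = 2, negative = 11.
Step 3: Under H0: P(positive) = 0.5, so the number of positives S ~ Bin(13, 0.5).
Step 4: Two-sided exact p-value = sum of Bin(13,0.5) probabilities at or below the observed probability = 0.022461.
Step 5: alpha = 0.1. reject H0.

n_eff = 13, pos = 2, neg = 11, p = 0.022461, reject H0.


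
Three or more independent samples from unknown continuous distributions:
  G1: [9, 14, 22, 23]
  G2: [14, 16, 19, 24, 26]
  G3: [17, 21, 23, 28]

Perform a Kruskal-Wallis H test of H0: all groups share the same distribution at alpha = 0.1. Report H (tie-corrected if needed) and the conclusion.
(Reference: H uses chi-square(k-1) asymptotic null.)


Step 1: Combine all N = 13 observations and assign midranks.
sorted (value, group, rank): (9,G1,1), (14,G1,2.5), (14,G2,2.5), (16,G2,4), (17,G3,5), (19,G2,6), (21,G3,7), (22,G1,8), (23,G1,9.5), (23,G3,9.5), (24,G2,11), (26,G2,12), (28,G3,13)
Step 2: Sum ranks within each group.
R_1 = 21 (n_1 = 4)
R_2 = 35.5 (n_2 = 5)
R_3 = 34.5 (n_3 = 4)
Step 3: H = 12/(N(N+1)) * sum(R_i^2/n_i) - 3(N+1)
     = 12/(13*14) * (21^2/4 + 35.5^2/5 + 34.5^2/4) - 3*14
     = 0.065934 * 659.862 - 42
     = 1.507418.
Step 4: Ties present; correction factor C = 1 - 12/(13^3 - 13) = 0.994505. Corrected H = 1.507418 / 0.994505 = 1.515746.
Step 5: Under H0, H ~ chi^2(2); p-value = 0.468662.
Step 6: alpha = 0.1. fail to reject H0.

H = 1.5157, df = 2, p = 0.468662, fail to reject H0.
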